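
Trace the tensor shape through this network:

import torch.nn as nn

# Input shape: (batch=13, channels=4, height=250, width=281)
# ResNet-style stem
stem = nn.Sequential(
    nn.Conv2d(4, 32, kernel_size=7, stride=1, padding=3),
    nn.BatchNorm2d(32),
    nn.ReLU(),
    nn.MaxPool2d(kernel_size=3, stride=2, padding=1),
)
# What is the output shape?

Input shape: (13, 4, 250, 281)
  -> after Conv2d 7x7 stride=1: (13, 32, 250, 281)
Output shape: (13, 32, 125, 141)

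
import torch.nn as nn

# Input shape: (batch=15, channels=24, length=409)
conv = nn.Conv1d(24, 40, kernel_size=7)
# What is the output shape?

Input shape: (15, 24, 409)
Output shape: (15, 40, 403)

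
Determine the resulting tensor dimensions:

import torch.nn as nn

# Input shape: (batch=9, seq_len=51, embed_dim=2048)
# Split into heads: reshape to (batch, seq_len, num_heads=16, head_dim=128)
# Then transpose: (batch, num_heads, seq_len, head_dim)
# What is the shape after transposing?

Input shape: (9, 51, 2048)
  -> after reshape: (9, 51, 16, 128)
Output shape: (9, 16, 51, 128)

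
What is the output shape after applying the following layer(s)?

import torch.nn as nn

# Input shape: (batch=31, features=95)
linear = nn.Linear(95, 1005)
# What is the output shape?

Input shape: (31, 95)
Output shape: (31, 1005)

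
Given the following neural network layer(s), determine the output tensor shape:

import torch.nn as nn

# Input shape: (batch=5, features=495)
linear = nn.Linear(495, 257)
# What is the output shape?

Input shape: (5, 495)
Output shape: (5, 257)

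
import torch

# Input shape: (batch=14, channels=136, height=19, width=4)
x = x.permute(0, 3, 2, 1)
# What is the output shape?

Input shape: (14, 136, 19, 4)
Output shape: (14, 4, 19, 136)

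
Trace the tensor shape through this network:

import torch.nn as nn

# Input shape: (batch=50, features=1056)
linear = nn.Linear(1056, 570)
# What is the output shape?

Input shape: (50, 1056)
Output shape: (50, 570)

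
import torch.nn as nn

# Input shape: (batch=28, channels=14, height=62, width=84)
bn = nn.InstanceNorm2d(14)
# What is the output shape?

Input shape: (28, 14, 62, 84)
Output shape: (28, 14, 62, 84)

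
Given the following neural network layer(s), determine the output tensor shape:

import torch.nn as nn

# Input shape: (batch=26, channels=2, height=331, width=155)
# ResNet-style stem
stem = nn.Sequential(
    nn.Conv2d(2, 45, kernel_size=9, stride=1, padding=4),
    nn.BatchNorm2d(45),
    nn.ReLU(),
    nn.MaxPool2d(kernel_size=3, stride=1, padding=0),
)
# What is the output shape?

Input shape: (26, 2, 331, 155)
  -> after Conv2d 9x9 stride=1: (26, 45, 331, 155)
Output shape: (26, 45, 329, 153)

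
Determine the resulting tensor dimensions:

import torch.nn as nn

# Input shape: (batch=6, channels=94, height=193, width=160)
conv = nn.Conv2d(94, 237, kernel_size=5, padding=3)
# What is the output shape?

Input shape: (6, 94, 193, 160)
Output shape: (6, 237, 195, 162)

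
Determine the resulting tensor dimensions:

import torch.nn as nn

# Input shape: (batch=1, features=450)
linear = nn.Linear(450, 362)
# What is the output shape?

Input shape: (1, 450)
Output shape: (1, 362)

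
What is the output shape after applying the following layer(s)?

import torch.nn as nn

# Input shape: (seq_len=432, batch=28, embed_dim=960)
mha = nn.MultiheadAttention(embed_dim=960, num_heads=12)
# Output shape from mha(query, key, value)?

Input shape: (432, 28, 960)
Output shape: (432, 28, 960)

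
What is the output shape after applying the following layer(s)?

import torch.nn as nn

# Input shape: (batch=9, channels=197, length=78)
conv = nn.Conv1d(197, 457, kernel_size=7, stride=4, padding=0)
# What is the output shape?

Input shape: (9, 197, 78)
Output shape: (9, 457, 18)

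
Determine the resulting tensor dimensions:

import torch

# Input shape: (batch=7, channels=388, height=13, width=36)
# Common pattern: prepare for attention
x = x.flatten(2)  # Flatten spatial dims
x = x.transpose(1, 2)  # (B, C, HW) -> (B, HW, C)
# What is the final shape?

Input shape: (7, 388, 13, 36)
  -> after flatten(2): (7, 388, 468)
Output shape: (7, 468, 388)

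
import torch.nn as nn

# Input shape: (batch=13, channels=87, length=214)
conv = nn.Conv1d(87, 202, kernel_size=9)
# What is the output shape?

Input shape: (13, 87, 214)
Output shape: (13, 202, 206)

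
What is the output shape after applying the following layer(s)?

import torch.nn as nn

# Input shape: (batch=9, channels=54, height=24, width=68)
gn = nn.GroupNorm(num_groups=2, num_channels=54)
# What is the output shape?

Input shape: (9, 54, 24, 68)
Output shape: (9, 54, 24, 68)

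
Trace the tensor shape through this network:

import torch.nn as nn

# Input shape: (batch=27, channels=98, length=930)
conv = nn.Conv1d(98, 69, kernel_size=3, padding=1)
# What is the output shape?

Input shape: (27, 98, 930)
Output shape: (27, 69, 930)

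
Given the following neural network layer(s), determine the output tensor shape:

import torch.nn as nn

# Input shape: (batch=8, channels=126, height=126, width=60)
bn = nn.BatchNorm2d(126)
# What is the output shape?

Input shape: (8, 126, 126, 60)
Output shape: (8, 126, 126, 60)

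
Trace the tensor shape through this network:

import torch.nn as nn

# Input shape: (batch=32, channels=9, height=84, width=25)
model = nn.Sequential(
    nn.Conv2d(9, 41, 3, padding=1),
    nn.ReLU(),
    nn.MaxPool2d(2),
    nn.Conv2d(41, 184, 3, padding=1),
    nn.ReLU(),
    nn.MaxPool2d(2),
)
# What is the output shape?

Input shape: (32, 9, 84, 25)
  -> after first Conv2d: (32, 41, 84, 25)
  -> after first MaxPool2d: (32, 41, 42, 12)
  -> after second Conv2d: (32, 184, 42, 12)
Output shape: (32, 184, 21, 6)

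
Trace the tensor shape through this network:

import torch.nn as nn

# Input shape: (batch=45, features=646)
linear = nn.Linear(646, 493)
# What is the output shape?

Input shape: (45, 646)
Output shape: (45, 493)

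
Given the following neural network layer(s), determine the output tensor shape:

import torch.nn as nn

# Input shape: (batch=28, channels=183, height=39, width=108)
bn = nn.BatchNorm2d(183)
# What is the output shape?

Input shape: (28, 183, 39, 108)
Output shape: (28, 183, 39, 108)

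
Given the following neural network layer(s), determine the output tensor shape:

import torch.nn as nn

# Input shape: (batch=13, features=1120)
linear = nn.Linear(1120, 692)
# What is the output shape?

Input shape: (13, 1120)
Output shape: (13, 692)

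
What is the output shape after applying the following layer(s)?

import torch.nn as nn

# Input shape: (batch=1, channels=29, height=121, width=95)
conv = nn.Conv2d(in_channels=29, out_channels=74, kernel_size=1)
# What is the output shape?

Input shape: (1, 29, 121, 95)
Output shape: (1, 74, 121, 95)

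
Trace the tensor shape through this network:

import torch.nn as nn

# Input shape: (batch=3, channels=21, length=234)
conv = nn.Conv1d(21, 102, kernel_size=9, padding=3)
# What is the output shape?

Input shape: (3, 21, 234)
Output shape: (3, 102, 232)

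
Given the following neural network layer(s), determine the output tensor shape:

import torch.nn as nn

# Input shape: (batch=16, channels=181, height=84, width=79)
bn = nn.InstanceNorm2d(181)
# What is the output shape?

Input shape: (16, 181, 84, 79)
Output shape: (16, 181, 84, 79)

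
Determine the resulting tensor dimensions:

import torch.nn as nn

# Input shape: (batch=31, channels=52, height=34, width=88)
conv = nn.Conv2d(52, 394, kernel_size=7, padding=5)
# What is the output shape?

Input shape: (31, 52, 34, 88)
Output shape: (31, 394, 38, 92)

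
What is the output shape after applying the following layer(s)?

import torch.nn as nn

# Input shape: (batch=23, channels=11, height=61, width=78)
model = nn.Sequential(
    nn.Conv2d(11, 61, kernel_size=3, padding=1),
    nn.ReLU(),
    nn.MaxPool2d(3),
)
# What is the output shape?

Input shape: (23, 11, 61, 78)
  -> after Conv2d: (23, 61, 61, 78)
  -> after ReLU: (23, 61, 61, 78)
Output shape: (23, 61, 20, 26)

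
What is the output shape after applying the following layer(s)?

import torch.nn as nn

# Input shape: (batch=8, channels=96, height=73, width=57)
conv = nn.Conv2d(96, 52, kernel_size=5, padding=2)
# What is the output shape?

Input shape: (8, 96, 73, 57)
Output shape: (8, 52, 73, 57)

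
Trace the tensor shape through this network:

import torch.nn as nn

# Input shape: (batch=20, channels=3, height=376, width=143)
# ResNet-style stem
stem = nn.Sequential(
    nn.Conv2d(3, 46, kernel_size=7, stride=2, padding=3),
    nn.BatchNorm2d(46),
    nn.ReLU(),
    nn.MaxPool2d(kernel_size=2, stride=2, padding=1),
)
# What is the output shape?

Input shape: (20, 3, 376, 143)
  -> after Conv2d 7x7 stride=2: (20, 46, 188, 72)
Output shape: (20, 46, 95, 37)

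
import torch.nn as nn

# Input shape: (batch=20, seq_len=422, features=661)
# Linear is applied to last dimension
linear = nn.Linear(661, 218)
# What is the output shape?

Input shape: (20, 422, 661)
Output shape: (20, 422, 218)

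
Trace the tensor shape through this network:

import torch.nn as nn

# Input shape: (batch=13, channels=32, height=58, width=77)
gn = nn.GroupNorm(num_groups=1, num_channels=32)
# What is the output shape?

Input shape: (13, 32, 58, 77)
Output shape: (13, 32, 58, 77)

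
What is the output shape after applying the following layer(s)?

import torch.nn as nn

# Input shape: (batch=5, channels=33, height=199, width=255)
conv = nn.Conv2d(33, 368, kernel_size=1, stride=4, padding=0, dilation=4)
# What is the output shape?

Input shape: (5, 33, 199, 255)
Output shape: (5, 368, 50, 64)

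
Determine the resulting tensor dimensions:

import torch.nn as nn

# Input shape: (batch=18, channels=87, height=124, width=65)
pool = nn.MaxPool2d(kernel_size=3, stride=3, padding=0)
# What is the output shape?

Input shape: (18, 87, 124, 65)
Output shape: (18, 87, 41, 21)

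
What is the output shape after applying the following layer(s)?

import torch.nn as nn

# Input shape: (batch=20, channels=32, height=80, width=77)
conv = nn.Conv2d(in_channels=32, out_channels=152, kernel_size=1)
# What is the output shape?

Input shape: (20, 32, 80, 77)
Output shape: (20, 152, 80, 77)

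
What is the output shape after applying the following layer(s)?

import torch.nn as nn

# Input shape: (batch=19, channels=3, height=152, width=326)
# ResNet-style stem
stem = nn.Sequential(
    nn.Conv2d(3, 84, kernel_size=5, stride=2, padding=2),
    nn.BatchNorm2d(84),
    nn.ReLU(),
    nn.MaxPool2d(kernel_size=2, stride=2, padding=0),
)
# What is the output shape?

Input shape: (19, 3, 152, 326)
  -> after Conv2d 5x5 stride=2: (19, 84, 76, 163)
Output shape: (19, 84, 38, 81)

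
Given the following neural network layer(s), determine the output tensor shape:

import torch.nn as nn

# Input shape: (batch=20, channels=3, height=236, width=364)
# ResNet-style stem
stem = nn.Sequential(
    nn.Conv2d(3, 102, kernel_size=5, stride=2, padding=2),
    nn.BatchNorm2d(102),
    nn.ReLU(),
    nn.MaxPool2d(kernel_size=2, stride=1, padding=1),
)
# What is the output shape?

Input shape: (20, 3, 236, 364)
  -> after Conv2d 5x5 stride=2: (20, 102, 118, 182)
Output shape: (20, 102, 119, 183)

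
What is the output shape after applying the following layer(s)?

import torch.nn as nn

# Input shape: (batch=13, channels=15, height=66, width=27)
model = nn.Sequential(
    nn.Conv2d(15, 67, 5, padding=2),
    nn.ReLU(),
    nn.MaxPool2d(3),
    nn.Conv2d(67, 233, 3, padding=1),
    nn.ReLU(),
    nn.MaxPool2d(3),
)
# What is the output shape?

Input shape: (13, 15, 66, 27)
  -> after first Conv2d: (13, 67, 66, 27)
  -> after first MaxPool2d: (13, 67, 22, 9)
  -> after second Conv2d: (13, 233, 22, 9)
Output shape: (13, 233, 7, 3)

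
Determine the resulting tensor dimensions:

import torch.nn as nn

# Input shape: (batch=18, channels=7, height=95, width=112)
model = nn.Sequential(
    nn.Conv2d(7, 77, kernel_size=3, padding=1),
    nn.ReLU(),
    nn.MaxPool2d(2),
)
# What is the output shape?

Input shape: (18, 7, 95, 112)
  -> after Conv2d: (18, 77, 95, 112)
  -> after ReLU: (18, 77, 95, 112)
Output shape: (18, 77, 47, 56)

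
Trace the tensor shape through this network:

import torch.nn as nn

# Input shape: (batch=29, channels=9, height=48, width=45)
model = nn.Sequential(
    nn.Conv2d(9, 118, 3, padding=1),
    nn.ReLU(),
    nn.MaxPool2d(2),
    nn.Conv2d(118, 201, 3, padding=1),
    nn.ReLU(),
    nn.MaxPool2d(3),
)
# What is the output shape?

Input shape: (29, 9, 48, 45)
  -> after first Conv2d: (29, 118, 48, 45)
  -> after first MaxPool2d: (29, 118, 24, 22)
  -> after second Conv2d: (29, 201, 24, 22)
Output shape: (29, 201, 8, 7)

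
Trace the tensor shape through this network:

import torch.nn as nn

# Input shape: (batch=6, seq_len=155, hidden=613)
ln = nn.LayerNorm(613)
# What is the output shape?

Input shape: (6, 155, 613)
Output shape: (6, 155, 613)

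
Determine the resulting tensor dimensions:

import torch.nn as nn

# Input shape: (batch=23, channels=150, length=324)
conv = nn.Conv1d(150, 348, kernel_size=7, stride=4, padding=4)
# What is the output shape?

Input shape: (23, 150, 324)
Output shape: (23, 348, 82)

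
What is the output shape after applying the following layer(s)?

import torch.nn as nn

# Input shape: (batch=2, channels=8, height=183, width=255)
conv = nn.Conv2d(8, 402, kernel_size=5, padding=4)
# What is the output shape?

Input shape: (2, 8, 183, 255)
Output shape: (2, 402, 187, 259)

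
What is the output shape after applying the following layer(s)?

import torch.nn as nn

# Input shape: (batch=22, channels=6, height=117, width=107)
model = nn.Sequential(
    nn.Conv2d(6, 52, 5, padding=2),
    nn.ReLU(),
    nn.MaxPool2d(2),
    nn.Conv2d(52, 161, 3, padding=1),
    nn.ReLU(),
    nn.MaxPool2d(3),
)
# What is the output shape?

Input shape: (22, 6, 117, 107)
  -> after first Conv2d: (22, 52, 117, 107)
  -> after first MaxPool2d: (22, 52, 58, 53)
  -> after second Conv2d: (22, 161, 58, 53)
Output shape: (22, 161, 19, 17)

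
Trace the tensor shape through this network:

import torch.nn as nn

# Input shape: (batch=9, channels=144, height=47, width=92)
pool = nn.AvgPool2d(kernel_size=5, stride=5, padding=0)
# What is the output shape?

Input shape: (9, 144, 47, 92)
Output shape: (9, 144, 9, 18)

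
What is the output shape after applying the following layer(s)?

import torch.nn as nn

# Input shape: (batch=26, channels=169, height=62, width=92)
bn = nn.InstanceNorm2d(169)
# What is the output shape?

Input shape: (26, 169, 62, 92)
Output shape: (26, 169, 62, 92)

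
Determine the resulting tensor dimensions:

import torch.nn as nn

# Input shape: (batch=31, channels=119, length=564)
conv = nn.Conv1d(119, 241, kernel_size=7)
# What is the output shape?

Input shape: (31, 119, 564)
Output shape: (31, 241, 558)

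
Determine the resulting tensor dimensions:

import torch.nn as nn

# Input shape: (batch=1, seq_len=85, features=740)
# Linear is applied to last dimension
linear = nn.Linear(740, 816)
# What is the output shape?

Input shape: (1, 85, 740)
Output shape: (1, 85, 816)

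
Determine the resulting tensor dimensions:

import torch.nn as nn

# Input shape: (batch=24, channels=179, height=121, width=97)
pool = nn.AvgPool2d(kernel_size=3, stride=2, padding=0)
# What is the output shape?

Input shape: (24, 179, 121, 97)
Output shape: (24, 179, 60, 48)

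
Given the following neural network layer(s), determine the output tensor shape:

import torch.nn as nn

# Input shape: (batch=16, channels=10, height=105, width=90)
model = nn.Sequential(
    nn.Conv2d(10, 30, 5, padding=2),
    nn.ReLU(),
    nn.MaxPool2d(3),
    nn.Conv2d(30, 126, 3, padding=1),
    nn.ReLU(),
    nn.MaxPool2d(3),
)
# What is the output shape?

Input shape: (16, 10, 105, 90)
  -> after first Conv2d: (16, 30, 105, 90)
  -> after first MaxPool2d: (16, 30, 35, 30)
  -> after second Conv2d: (16, 126, 35, 30)
Output shape: (16, 126, 11, 10)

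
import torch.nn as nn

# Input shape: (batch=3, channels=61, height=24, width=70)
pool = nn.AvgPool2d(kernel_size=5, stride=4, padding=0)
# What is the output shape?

Input shape: (3, 61, 24, 70)
Output shape: (3, 61, 5, 17)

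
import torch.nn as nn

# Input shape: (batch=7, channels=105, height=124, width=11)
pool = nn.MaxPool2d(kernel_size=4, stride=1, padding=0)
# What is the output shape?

Input shape: (7, 105, 124, 11)
Output shape: (7, 105, 121, 8)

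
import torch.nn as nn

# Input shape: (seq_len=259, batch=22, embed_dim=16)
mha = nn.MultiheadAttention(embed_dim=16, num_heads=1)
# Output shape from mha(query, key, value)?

Input shape: (259, 22, 16)
Output shape: (259, 22, 16)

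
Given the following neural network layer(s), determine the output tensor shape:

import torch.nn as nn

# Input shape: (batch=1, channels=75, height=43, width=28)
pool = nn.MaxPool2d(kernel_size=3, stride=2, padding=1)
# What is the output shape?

Input shape: (1, 75, 43, 28)
Output shape: (1, 75, 22, 14)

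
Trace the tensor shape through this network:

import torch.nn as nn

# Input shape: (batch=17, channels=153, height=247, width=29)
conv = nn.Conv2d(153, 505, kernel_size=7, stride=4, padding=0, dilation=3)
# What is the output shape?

Input shape: (17, 153, 247, 29)
Output shape: (17, 505, 58, 3)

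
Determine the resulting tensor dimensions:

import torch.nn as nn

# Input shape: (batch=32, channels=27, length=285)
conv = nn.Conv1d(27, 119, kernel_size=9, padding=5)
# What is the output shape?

Input shape: (32, 27, 285)
Output shape: (32, 119, 287)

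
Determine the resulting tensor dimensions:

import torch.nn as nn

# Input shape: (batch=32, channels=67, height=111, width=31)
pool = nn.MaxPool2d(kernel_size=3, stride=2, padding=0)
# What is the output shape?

Input shape: (32, 67, 111, 31)
Output shape: (32, 67, 55, 15)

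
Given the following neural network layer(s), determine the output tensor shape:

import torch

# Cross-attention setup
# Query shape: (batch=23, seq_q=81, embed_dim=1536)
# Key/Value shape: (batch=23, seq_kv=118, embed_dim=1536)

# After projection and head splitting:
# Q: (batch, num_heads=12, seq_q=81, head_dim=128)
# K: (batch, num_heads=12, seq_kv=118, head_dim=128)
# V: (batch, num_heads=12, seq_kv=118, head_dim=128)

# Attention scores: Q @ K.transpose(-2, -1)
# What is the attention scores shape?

Input shape: (23, 81, 1536)
Output shape: (23, 12, 81, 118)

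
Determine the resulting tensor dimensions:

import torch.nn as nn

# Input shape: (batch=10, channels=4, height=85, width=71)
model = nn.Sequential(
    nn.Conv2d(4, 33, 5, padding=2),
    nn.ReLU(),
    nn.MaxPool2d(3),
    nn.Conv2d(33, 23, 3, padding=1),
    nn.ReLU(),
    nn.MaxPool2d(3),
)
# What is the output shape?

Input shape: (10, 4, 85, 71)
  -> after first Conv2d: (10, 33, 85, 71)
  -> after first MaxPool2d: (10, 33, 28, 23)
  -> after second Conv2d: (10, 23, 28, 23)
Output shape: (10, 23, 9, 7)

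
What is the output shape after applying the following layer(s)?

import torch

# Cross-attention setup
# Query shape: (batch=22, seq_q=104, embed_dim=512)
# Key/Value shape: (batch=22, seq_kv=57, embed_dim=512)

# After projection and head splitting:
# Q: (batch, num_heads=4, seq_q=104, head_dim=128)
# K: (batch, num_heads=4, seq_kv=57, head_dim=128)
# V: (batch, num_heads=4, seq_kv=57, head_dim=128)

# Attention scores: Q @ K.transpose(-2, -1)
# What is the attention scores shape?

Input shape: (22, 104, 512)
Output shape: (22, 4, 104, 57)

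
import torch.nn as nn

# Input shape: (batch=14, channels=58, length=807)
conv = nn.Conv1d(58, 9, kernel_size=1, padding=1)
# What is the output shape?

Input shape: (14, 58, 807)
Output shape: (14, 9, 809)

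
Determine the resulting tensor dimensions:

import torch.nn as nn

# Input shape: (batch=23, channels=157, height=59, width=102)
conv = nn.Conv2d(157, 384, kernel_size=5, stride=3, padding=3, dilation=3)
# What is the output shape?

Input shape: (23, 157, 59, 102)
Output shape: (23, 384, 18, 32)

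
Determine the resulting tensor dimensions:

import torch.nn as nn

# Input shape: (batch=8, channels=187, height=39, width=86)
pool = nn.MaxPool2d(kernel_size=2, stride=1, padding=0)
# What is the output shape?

Input shape: (8, 187, 39, 86)
Output shape: (8, 187, 38, 85)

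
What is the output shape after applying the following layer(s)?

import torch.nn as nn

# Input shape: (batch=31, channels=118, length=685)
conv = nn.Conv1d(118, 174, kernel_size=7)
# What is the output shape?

Input shape: (31, 118, 685)
Output shape: (31, 174, 679)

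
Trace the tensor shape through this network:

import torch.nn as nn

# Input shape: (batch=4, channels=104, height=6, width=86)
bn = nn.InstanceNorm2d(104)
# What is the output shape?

Input shape: (4, 104, 6, 86)
Output shape: (4, 104, 6, 86)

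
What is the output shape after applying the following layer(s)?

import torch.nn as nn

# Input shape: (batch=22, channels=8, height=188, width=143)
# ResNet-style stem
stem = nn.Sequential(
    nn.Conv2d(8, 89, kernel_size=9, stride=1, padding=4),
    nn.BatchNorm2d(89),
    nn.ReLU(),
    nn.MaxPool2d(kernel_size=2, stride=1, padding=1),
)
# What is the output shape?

Input shape: (22, 8, 188, 143)
  -> after Conv2d 9x9 stride=1: (22, 89, 188, 143)
Output shape: (22, 89, 189, 144)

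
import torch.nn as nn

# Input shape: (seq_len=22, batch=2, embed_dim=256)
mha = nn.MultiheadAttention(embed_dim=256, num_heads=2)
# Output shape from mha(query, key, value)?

Input shape: (22, 2, 256)
Output shape: (22, 2, 256)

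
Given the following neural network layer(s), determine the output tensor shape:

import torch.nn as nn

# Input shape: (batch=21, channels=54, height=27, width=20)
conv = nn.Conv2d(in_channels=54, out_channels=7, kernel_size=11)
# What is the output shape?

Input shape: (21, 54, 27, 20)
Output shape: (21, 7, 17, 10)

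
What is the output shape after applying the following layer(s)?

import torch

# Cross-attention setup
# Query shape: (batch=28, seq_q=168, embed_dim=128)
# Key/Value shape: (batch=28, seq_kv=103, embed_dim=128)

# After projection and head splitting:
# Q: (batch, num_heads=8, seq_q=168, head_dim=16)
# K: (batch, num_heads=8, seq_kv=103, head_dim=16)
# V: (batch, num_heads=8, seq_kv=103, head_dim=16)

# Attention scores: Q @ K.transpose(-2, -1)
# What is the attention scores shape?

Input shape: (28, 168, 128)
Output shape: (28, 8, 168, 103)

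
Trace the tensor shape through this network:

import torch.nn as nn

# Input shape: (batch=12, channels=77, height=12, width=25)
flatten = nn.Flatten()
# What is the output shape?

Input shape: (12, 77, 12, 25)
Output shape: (12, 23100)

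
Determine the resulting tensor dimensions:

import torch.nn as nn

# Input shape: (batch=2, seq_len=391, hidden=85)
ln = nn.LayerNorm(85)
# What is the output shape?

Input shape: (2, 391, 85)
Output shape: (2, 391, 85)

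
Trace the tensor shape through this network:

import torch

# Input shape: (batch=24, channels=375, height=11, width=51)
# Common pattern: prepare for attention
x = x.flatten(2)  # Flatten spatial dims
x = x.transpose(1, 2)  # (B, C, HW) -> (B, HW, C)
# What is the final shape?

Input shape: (24, 375, 11, 51)
  -> after flatten(2): (24, 375, 561)
Output shape: (24, 561, 375)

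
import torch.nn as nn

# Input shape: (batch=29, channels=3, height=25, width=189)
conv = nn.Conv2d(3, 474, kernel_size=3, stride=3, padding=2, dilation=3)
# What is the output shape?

Input shape: (29, 3, 25, 189)
Output shape: (29, 474, 8, 63)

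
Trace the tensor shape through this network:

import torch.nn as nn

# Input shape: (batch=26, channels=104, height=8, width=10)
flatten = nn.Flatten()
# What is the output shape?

Input shape: (26, 104, 8, 10)
Output shape: (26, 8320)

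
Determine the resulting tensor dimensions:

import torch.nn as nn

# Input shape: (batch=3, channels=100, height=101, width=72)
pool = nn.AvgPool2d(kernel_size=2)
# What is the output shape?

Input shape: (3, 100, 101, 72)
Output shape: (3, 100, 50, 36)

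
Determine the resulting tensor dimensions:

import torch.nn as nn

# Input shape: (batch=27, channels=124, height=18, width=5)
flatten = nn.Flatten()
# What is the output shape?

Input shape: (27, 124, 18, 5)
Output shape: (27, 11160)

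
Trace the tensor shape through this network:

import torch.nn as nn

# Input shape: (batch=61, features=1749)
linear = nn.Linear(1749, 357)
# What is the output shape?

Input shape: (61, 1749)
Output shape: (61, 357)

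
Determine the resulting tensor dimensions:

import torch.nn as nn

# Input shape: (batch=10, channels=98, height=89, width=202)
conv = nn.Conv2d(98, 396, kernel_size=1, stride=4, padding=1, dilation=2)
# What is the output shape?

Input shape: (10, 98, 89, 202)
Output shape: (10, 396, 23, 51)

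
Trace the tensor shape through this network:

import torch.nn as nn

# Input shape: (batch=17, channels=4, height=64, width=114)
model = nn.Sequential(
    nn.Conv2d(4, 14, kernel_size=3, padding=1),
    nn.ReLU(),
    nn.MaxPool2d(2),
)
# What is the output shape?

Input shape: (17, 4, 64, 114)
  -> after Conv2d: (17, 14, 64, 114)
  -> after ReLU: (17, 14, 64, 114)
Output shape: (17, 14, 32, 57)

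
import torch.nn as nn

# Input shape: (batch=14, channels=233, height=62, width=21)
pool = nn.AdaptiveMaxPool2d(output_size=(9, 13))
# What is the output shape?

Input shape: (14, 233, 62, 21)
Output shape: (14, 233, 9, 13)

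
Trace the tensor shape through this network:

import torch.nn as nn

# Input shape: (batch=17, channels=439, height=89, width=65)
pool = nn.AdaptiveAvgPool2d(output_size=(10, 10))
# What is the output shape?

Input shape: (17, 439, 89, 65)
Output shape: (17, 439, 10, 10)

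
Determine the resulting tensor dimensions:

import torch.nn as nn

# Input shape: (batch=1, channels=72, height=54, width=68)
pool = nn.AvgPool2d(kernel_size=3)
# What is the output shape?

Input shape: (1, 72, 54, 68)
Output shape: (1, 72, 18, 22)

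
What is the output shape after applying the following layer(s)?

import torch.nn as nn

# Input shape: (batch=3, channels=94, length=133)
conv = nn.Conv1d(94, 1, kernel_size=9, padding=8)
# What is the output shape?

Input shape: (3, 94, 133)
Output shape: (3, 1, 141)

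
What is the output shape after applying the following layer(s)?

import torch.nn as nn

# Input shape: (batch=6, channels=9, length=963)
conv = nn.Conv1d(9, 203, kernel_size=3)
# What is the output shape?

Input shape: (6, 9, 963)
Output shape: (6, 203, 961)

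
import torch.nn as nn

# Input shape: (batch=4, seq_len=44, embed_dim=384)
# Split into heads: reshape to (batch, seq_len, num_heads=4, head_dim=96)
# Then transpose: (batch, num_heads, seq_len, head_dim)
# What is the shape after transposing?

Input shape: (4, 44, 384)
  -> after reshape: (4, 44, 4, 96)
Output shape: (4, 4, 44, 96)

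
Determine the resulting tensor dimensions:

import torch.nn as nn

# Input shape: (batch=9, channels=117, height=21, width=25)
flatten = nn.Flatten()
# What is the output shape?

Input shape: (9, 117, 21, 25)
Output shape: (9, 61425)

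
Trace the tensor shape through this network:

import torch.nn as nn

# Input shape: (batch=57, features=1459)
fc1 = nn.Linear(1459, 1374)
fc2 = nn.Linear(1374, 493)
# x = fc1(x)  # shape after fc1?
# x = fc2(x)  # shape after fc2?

Input shape: (57, 1459)
  -> after fc1: (57, 1374)
Output shape: (57, 493)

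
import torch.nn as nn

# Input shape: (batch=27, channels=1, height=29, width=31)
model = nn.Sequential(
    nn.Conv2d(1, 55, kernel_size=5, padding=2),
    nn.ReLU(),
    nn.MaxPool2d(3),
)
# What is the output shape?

Input shape: (27, 1, 29, 31)
  -> after Conv2d: (27, 55, 29, 31)
  -> after ReLU: (27, 55, 29, 31)
Output shape: (27, 55, 9, 10)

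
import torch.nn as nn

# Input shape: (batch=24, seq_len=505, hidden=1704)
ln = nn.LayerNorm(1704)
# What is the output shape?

Input shape: (24, 505, 1704)
Output shape: (24, 505, 1704)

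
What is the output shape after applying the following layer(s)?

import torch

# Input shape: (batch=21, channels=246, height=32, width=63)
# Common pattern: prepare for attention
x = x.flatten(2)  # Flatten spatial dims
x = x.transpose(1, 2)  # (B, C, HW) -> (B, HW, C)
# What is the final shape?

Input shape: (21, 246, 32, 63)
  -> after flatten(2): (21, 246, 2016)
Output shape: (21, 2016, 246)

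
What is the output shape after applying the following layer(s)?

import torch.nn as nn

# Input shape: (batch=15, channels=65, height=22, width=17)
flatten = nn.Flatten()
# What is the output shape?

Input shape: (15, 65, 22, 17)
Output shape: (15, 24310)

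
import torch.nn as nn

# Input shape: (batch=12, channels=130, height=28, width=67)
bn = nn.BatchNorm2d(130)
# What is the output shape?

Input shape: (12, 130, 28, 67)
Output shape: (12, 130, 28, 67)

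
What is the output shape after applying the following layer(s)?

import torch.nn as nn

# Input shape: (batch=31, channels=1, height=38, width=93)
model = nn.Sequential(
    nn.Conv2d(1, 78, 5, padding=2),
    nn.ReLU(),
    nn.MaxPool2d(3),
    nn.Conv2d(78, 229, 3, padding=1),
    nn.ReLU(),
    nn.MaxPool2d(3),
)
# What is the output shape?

Input shape: (31, 1, 38, 93)
  -> after first Conv2d: (31, 78, 38, 93)
  -> after first MaxPool2d: (31, 78, 12, 31)
  -> after second Conv2d: (31, 229, 12, 31)
Output shape: (31, 229, 4, 10)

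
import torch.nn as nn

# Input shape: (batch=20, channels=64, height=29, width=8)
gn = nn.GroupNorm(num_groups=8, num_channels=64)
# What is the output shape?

Input shape: (20, 64, 29, 8)
Output shape: (20, 64, 29, 8)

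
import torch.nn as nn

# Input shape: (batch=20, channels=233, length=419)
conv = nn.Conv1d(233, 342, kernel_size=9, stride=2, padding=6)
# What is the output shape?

Input shape: (20, 233, 419)
Output shape: (20, 342, 212)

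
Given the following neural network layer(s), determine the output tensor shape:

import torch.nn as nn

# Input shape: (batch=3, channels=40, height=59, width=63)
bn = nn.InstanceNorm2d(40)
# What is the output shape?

Input shape: (3, 40, 59, 63)
Output shape: (3, 40, 59, 63)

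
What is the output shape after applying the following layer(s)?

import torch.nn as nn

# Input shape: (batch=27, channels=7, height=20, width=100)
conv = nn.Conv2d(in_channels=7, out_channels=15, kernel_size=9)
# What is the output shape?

Input shape: (27, 7, 20, 100)
Output shape: (27, 15, 12, 92)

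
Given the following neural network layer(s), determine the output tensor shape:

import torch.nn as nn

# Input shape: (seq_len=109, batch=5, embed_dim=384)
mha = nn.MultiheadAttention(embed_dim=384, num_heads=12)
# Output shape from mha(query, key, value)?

Input shape: (109, 5, 384)
Output shape: (109, 5, 384)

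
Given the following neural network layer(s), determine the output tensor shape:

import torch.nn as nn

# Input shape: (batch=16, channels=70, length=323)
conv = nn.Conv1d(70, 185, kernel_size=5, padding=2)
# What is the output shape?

Input shape: (16, 70, 323)
Output shape: (16, 185, 323)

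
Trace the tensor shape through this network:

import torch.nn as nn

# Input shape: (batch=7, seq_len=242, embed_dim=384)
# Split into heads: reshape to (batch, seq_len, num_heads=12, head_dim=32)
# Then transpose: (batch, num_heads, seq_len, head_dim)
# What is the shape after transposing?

Input shape: (7, 242, 384)
  -> after reshape: (7, 242, 12, 32)
Output shape: (7, 12, 242, 32)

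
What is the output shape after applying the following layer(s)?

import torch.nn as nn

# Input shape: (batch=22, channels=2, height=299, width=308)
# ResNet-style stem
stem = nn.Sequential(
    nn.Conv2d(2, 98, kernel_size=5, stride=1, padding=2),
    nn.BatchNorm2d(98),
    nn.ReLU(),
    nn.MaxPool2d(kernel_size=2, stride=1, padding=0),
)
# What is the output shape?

Input shape: (22, 2, 299, 308)
  -> after Conv2d 5x5 stride=1: (22, 98, 299, 308)
Output shape: (22, 98, 298, 307)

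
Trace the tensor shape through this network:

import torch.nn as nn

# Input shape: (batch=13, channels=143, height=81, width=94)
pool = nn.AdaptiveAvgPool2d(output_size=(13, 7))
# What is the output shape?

Input shape: (13, 143, 81, 94)
Output shape: (13, 143, 13, 7)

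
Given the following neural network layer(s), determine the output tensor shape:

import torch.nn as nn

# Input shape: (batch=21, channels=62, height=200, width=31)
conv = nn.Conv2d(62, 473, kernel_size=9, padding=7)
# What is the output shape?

Input shape: (21, 62, 200, 31)
Output shape: (21, 473, 206, 37)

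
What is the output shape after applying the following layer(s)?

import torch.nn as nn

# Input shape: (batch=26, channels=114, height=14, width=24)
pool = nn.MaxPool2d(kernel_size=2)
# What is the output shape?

Input shape: (26, 114, 14, 24)
Output shape: (26, 114, 7, 12)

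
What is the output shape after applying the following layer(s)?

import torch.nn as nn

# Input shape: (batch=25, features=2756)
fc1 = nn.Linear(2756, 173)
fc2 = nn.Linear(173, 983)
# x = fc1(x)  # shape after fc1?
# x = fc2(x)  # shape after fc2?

Input shape: (25, 2756)
  -> after fc1: (25, 173)
Output shape: (25, 983)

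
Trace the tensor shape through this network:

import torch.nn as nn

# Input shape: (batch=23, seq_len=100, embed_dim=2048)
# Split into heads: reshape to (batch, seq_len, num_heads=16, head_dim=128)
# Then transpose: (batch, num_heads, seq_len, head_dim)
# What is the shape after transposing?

Input shape: (23, 100, 2048)
  -> after reshape: (23, 100, 16, 128)
Output shape: (23, 16, 100, 128)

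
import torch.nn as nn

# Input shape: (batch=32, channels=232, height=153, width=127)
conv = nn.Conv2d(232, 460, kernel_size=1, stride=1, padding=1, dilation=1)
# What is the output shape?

Input shape: (32, 232, 153, 127)
Output shape: (32, 460, 155, 129)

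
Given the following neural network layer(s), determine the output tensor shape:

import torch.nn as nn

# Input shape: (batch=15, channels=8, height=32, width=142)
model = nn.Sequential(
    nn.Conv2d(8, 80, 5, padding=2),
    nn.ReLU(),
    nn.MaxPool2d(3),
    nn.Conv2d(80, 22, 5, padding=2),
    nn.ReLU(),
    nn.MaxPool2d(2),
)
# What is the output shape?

Input shape: (15, 8, 32, 142)
  -> after first Conv2d: (15, 80, 32, 142)
  -> after first MaxPool2d: (15, 80, 10, 47)
  -> after second Conv2d: (15, 22, 10, 47)
Output shape: (15, 22, 5, 23)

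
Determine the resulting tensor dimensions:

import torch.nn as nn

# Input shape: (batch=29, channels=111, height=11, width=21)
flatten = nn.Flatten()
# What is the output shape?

Input shape: (29, 111, 11, 21)
Output shape: (29, 25641)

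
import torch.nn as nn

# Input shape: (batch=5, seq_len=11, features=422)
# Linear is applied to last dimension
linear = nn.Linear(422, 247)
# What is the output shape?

Input shape: (5, 11, 422)
Output shape: (5, 11, 247)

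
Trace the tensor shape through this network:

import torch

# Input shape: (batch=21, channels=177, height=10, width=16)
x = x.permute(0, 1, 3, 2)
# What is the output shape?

Input shape: (21, 177, 10, 16)
Output shape: (21, 177, 16, 10)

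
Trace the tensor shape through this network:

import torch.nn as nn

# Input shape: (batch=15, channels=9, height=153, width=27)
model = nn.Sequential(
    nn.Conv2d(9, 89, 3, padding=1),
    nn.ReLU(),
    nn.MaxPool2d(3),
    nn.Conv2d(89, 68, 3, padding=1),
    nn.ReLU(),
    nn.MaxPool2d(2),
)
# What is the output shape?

Input shape: (15, 9, 153, 27)
  -> after first Conv2d: (15, 89, 153, 27)
  -> after first MaxPool2d: (15, 89, 51, 9)
  -> after second Conv2d: (15, 68, 51, 9)
Output shape: (15, 68, 25, 4)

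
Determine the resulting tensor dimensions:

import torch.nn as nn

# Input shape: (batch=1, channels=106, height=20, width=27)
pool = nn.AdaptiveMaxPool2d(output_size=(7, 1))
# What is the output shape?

Input shape: (1, 106, 20, 27)
Output shape: (1, 106, 7, 1)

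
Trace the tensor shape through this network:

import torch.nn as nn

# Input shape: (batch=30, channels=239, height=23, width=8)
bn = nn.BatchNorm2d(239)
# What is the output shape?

Input shape: (30, 239, 23, 8)
Output shape: (30, 239, 23, 8)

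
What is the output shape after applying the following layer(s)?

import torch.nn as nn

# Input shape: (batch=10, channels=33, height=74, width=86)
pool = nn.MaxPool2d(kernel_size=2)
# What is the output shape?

Input shape: (10, 33, 74, 86)
Output shape: (10, 33, 37, 43)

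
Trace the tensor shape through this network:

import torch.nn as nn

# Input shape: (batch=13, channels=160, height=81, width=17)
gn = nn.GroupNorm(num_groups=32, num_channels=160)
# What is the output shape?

Input shape: (13, 160, 81, 17)
Output shape: (13, 160, 81, 17)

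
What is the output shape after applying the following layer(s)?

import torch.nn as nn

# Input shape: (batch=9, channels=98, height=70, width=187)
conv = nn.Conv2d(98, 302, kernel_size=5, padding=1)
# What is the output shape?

Input shape: (9, 98, 70, 187)
Output shape: (9, 302, 68, 185)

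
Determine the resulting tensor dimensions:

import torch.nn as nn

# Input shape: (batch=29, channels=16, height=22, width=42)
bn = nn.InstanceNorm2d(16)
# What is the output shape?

Input shape: (29, 16, 22, 42)
Output shape: (29, 16, 22, 42)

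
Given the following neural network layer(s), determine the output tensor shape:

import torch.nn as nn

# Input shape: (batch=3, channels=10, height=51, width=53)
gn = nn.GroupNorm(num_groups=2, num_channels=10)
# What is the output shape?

Input shape: (3, 10, 51, 53)
Output shape: (3, 10, 51, 53)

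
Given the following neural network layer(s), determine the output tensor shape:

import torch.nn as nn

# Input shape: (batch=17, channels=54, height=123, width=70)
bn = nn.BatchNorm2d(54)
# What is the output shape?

Input shape: (17, 54, 123, 70)
Output shape: (17, 54, 123, 70)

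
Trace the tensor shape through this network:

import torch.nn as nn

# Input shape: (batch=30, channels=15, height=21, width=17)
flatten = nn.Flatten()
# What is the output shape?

Input shape: (30, 15, 21, 17)
Output shape: (30, 5355)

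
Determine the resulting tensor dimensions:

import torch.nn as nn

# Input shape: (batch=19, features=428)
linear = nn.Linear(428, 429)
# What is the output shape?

Input shape: (19, 428)
Output shape: (19, 429)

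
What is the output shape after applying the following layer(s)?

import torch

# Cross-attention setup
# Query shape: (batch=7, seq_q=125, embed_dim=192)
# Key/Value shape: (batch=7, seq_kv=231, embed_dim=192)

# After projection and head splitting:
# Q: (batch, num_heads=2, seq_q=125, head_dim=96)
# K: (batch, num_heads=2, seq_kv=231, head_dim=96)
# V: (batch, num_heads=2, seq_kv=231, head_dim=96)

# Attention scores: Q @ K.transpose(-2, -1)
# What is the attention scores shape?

Input shape: (7, 125, 192)
Output shape: (7, 2, 125, 231)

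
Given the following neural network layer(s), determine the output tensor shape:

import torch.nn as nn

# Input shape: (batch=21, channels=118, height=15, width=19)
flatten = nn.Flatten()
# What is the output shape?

Input shape: (21, 118, 15, 19)
Output shape: (21, 33630)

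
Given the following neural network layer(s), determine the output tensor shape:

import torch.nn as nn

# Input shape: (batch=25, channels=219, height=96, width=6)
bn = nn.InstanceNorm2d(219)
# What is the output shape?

Input shape: (25, 219, 96, 6)
Output shape: (25, 219, 96, 6)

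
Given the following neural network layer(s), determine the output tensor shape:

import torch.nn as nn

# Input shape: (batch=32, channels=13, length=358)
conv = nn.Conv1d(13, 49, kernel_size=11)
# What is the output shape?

Input shape: (32, 13, 358)
Output shape: (32, 49, 348)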